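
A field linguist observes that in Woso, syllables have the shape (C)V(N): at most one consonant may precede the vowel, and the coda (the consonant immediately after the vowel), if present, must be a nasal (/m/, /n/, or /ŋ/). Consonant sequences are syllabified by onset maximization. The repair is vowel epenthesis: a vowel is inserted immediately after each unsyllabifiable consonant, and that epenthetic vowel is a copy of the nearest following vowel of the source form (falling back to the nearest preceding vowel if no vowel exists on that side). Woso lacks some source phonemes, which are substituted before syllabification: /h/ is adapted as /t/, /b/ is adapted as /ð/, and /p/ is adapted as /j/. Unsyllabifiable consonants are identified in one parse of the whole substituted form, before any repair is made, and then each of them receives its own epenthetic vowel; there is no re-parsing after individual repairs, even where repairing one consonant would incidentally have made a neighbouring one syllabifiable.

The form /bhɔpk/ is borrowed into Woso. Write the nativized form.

Substitution: /b/ → /ð/, /h/ → /t/, /p/ → /j/, giving /ðtɔjk/.
The consonants /ð/, /j/, /k/ cannot be parsed into a legal (C)V(N) syllable (only a nasal (/m/, /n/, or /ŋ/) is licensed in coda position; onsets are limited to one consonant).
Each unlicensed consonant becomes the onset of a new syllable: /ð/ → /ðɔ/, /j/ → /jɔ/, /k/ → /kɔ/.

ðɔtɔjɔkɔ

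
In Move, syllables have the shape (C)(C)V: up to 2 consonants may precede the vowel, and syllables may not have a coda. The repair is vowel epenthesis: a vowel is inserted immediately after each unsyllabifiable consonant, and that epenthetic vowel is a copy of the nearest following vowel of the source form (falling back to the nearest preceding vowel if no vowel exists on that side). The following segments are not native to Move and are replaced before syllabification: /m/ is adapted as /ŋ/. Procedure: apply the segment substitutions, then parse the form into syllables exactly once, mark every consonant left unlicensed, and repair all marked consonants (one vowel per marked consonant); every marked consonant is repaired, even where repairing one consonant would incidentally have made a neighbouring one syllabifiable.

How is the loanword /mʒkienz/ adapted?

ŋiʒkieneze

Substitution: /m/ → /ŋ/, giving /ŋʒkienz/.
Syllabifying with onset maximization leaves /ŋ/, /n/, /z/ stranded (no codas are permitted; onsets may contain at most 2 consonants).
Epenthesis after each stranded consonant: /ŋ/ → /ŋi/, /n/ → /ne/, /z/ → /ze/.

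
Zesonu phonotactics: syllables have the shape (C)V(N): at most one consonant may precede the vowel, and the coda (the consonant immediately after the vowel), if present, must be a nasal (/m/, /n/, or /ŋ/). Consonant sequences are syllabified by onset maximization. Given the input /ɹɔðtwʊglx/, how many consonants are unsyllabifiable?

5

Under (C)V(N), the unsyllabifiable consonants are /ð/, /t/, /g/, /l/, /x/ (only a nasal (/m/, /n/, or /ŋ/) is licensed in coda position; onsets are limited to one consonant).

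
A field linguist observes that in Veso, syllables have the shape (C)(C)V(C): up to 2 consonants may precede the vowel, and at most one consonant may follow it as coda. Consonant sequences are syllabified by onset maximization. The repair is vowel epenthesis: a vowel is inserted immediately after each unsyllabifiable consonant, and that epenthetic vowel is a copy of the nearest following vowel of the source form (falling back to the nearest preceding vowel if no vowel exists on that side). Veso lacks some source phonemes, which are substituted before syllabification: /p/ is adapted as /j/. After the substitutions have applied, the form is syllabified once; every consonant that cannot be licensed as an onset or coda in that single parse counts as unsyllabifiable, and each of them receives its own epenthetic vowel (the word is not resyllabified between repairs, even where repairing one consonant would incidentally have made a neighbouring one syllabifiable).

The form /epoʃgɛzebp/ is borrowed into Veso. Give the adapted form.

ejoʃgɛzebje

Substitution: /p/ → /j/, giving /ejoʃgɛzebj/.
The consonants /j/ cannot be parsed into a legal (C)(C)V(C) syllable (at most one coda consonant is licensed; onsets may contain at most 2 consonants).
Inserting the epenthetic vowel yields /j/ → /je/.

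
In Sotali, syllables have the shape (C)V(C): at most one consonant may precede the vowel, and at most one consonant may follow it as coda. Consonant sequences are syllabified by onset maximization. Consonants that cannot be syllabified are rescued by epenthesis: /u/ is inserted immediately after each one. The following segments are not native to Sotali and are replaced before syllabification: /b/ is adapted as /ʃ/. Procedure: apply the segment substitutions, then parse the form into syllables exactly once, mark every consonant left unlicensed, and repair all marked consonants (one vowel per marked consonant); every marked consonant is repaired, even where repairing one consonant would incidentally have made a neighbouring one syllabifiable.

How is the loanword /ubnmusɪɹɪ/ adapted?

uʃnumusɪɹɪ

Substitution: /b/ → /ʃ/, giving /uʃnmusɪɹɪ/.
Under (C)V(C), the unsyllabifiable consonants are /n/ (at most one coda consonant is licensed; onsets are limited to one consonant).
Inserting the epenthetic vowel yields /n/ → /nu/.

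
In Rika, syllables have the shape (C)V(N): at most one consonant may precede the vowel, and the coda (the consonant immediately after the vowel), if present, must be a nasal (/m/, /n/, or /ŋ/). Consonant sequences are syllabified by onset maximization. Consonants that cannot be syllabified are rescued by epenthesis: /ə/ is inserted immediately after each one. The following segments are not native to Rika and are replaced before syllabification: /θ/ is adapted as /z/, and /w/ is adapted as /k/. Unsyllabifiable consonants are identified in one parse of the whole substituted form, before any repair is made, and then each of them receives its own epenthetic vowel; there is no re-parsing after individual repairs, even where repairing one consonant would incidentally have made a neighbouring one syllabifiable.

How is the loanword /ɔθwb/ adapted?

ɔzəkəbə

Substitution: /θ/ → /z/, /w/ → /k/, giving /ɔzkb/.
Under (C)V(N), the unsyllabifiable consonants are /z/, /k/, /b/ (only a nasal (/m/, /n/, or /ŋ/) is licensed in coda position; onsets are limited to one consonant).
Inserting the epenthetic vowel yields /z/ → /zə/, /k/ → /kə/, /b/ → /bə/.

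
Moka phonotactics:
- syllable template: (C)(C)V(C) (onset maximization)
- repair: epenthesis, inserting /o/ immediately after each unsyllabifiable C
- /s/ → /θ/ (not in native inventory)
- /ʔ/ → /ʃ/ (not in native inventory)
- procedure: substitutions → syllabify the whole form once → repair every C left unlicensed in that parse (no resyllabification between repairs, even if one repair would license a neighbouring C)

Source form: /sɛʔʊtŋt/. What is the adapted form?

θɛʃʊtŋoto

Substitution: /s/ → /θ/, /ʔ/ → /ʃ/, giving /θɛʃʊtŋt/.
Under (C)(C)V(C), the unsyllabifiable consonants are /ŋ/, /t/ (at most one coda consonant is licensed; onsets may contain at most 2 consonants).
Epenthesis after each stranded consonant: /ŋ/ → /ŋo/, /t/ → /to/.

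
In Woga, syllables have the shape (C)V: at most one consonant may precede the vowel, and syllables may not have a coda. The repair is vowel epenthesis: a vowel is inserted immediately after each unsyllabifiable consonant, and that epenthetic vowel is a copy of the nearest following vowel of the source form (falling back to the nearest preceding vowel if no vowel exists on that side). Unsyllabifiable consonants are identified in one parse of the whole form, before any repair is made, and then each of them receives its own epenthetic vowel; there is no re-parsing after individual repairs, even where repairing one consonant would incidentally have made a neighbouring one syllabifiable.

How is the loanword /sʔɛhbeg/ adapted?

sɛʔɛhebege

Syllabifying with onset maximization leaves /s/, /h/, /g/ stranded (no codas are permitted; onsets are limited to one consonant).
Inserting the epenthetic vowel yields /s/ → /sɛ/, /h/ → /he/, /g/ → /ge/.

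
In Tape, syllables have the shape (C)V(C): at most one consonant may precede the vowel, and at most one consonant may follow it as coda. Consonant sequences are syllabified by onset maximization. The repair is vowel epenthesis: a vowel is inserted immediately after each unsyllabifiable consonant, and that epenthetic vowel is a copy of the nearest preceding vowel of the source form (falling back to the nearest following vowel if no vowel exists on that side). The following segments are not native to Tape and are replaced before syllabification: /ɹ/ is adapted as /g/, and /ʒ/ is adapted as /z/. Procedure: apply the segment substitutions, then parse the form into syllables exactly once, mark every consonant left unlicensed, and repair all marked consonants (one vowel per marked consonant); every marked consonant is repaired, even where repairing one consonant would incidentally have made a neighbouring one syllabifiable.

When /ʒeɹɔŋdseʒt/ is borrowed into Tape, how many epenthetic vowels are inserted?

2

After substitution the input is /zegɔŋdsezt/.
The unsyllabifiable consonants are /d/, /t/; each receives one epenthetic vowel.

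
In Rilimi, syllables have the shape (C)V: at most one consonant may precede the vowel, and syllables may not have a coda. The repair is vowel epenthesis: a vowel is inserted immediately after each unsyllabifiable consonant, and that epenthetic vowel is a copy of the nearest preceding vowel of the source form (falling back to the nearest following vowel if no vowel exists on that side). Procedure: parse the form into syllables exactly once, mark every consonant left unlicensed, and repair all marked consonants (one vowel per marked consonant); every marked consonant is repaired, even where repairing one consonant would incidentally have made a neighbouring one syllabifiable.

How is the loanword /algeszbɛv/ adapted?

alagesezebɛvɛ

The consonants /l/, /s/, /z/, /v/ cannot be parsed into a legal (C)V syllable (no codas are permitted; onsets are limited to one consonant).
Each unlicensed consonant becomes the onset of a new syllable: /l/ → /la/, /s/ → /se/, /z/ → /ze/, /v/ → /vɛ/.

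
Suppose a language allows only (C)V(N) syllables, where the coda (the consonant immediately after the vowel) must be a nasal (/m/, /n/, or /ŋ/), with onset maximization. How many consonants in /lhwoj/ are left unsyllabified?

3

Syllabifying with onset maximization leaves /l/, /h/, /j/ stranded (only a nasal (/m/, /n/, or /ŋ/) is licensed in coda position; onsets are limited to one consonant).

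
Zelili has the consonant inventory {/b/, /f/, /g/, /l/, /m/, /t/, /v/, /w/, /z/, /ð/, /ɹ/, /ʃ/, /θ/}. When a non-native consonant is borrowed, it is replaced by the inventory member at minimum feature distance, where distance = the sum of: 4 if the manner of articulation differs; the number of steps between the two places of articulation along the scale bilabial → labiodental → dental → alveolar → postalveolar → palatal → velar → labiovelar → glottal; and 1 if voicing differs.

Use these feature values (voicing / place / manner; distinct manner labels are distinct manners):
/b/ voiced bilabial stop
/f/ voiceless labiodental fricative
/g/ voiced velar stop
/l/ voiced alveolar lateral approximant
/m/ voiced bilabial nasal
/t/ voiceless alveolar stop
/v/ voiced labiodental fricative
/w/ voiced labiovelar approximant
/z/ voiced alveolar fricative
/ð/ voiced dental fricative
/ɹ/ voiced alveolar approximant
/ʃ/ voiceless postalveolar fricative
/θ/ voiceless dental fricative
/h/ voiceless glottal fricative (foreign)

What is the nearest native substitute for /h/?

ʃ

/ʃ/ is closest: same manner (fricative), place distance 4 (glottal→postalveolar), same voicing; total 4. Next closest is /w/ at distance 6.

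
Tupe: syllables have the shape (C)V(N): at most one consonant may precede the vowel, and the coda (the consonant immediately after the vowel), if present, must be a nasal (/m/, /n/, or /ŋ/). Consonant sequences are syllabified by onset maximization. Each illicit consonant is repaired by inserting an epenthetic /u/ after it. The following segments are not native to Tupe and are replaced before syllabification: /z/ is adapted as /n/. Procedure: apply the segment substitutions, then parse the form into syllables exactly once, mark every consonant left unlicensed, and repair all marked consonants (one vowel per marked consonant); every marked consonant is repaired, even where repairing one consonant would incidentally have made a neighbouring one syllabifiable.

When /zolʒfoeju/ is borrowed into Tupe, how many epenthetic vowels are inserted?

After substitution the input is /nolʒfoeju/.
The unsyllabifiable consonants are /l/, /ʒ/; each receives one epenthetic vowel.

2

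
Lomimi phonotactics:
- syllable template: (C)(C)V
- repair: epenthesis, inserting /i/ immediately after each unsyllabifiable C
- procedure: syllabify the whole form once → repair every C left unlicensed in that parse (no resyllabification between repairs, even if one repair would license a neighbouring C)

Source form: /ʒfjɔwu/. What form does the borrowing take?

The consonants /ʒ/ cannot be parsed into a legal (C)(C)V syllable (no codas are permitted; onsets may contain at most 2 consonants).
Inserting the epenthetic vowel yields /ʒ/ → /ʒi/.

ʒifjɔwu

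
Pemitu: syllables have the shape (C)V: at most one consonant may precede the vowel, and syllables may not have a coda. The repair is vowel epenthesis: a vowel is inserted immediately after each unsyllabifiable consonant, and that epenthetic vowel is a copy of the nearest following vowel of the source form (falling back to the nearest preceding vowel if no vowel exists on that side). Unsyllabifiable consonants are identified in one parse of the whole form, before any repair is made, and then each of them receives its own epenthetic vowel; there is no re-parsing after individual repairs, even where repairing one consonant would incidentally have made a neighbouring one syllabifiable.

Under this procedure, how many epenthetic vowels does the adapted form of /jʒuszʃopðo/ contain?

4

The unsyllabifiable consonants are /j/, /s/, /z/, /p/; each receives one epenthetic vowel.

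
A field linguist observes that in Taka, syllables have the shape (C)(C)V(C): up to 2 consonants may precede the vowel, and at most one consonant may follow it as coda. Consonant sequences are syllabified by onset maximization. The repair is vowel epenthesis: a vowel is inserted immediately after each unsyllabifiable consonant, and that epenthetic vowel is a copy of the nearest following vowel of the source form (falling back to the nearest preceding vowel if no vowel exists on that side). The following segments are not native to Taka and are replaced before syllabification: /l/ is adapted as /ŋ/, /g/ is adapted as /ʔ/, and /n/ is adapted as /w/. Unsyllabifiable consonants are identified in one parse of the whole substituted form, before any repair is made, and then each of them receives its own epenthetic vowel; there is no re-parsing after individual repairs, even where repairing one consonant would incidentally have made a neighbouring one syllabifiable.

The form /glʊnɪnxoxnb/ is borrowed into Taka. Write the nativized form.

ʔŋʊwɪwxoxwobo

Substitution: /g/ → /ʔ/, /l/ → /ŋ/, /n/ → /w/, giving /ʔŋʊwɪwxoxwb/.
Under (C)(C)V(C), the unsyllabifiable consonants are /w/, /b/ (at most one coda consonant is licensed; onsets may contain at most 2 consonants).
Inserting the epenthetic vowel yields /w/ → /wo/, /b/ → /bo/.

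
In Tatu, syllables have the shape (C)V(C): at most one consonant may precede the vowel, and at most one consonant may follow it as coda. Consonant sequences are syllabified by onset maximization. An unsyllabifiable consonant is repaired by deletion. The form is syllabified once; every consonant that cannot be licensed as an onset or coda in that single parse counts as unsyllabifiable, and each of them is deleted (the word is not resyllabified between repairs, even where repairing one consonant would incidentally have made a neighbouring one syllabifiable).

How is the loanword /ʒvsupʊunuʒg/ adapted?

supʊunuʒ

Syllabifying with onset maximization leaves /ʒ/, /v/, /g/ stranded (at most one coda consonant is licensed; onsets are limited to one consonant).
Deletion applies to /ʒ/, /v/, /g/.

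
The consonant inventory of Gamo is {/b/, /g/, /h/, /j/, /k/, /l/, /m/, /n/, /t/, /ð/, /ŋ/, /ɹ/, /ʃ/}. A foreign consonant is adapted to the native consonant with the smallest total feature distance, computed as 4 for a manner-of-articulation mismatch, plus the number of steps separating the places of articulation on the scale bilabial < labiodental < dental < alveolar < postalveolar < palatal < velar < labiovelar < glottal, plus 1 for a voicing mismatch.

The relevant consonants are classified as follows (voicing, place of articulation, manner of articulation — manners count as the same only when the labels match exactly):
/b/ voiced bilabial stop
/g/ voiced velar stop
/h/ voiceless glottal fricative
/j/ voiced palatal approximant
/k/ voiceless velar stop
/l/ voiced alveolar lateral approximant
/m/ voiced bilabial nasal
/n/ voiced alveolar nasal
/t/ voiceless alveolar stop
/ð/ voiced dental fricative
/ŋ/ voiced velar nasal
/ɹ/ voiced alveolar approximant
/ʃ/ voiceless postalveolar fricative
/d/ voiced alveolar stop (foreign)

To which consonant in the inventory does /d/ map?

/t/ is closest: same manner (stop), place distance 0 (alveolar→alveolar), voicing differs (+1); total 1. Next closest is /b/ at distance 3.

t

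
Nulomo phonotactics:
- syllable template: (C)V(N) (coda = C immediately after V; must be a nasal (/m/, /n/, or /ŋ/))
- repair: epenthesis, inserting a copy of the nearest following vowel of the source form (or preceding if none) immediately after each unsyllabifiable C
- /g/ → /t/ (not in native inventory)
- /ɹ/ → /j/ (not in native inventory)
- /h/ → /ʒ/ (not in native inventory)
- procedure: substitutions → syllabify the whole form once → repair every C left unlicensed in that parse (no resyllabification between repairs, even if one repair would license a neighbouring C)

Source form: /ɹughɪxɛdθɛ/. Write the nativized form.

jutɪʒɪxɛdɛθɛ

Substitution: /ɹ/ → /j/, /g/ → /t/, /h/ → /ʒ/, giving /jutʒɪxɛdθɛ/.
Syllabifying with onset maximization leaves /t/, /d/ stranded (only a nasal (/m/, /n/, or /ŋ/) is licensed in coda position; onsets are limited to one consonant).
Each unlicensed consonant becomes the onset of a new syllable: /t/ → /tɪ/, /d/ → /dɛ/.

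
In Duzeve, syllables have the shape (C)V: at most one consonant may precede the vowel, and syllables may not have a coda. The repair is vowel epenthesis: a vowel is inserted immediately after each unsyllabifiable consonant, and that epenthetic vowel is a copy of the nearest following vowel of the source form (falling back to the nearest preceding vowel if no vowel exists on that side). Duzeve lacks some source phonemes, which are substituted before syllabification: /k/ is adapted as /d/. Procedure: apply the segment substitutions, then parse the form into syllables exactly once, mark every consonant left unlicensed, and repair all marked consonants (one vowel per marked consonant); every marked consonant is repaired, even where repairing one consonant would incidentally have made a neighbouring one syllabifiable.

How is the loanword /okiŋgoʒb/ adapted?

Substitution: /k/ → /d/, giving /odiŋgoʒb/.
Under (C)V, the unsyllabifiable consonants are /ŋ/, /ʒ/, /b/ (no codas are permitted; onsets are limited to one consonant).
Epenthesis after each stranded consonant: /ŋ/ → /ŋo/, /ʒ/ → /ʒo/, /b/ → /bo/.

odiŋogoʒobo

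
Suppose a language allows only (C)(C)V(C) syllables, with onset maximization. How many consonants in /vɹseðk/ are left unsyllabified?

Syllabifying with onset maximization leaves /v/, /k/ stranded (at most one coda consonant is licensed; onsets may contain at most 2 consonants).

2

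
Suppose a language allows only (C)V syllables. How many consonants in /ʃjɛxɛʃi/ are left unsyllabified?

The consonants /ʃ/ cannot be parsed into a legal (C)V syllable (no codas are permitted; onsets are limited to one consonant).

1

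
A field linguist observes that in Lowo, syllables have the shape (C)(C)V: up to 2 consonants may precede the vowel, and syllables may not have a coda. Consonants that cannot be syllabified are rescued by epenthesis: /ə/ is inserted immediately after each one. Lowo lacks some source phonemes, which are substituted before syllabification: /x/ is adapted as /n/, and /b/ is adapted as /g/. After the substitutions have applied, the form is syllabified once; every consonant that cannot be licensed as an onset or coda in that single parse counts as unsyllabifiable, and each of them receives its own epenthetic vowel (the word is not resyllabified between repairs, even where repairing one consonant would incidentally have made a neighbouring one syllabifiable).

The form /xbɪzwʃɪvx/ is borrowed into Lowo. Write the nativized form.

ngɪzəwʃɪvənə

Substitution: /x/ → /n/, /b/ → /g/, giving /ngɪzwʃɪvn/.
Under (C)(C)V, the unsyllabifiable consonants are /z/, /v/, /n/ (no codas are permitted; onsets may contain at most 2 consonants).
Epenthesis after each stranded consonant: /z/ → /zə/, /v/ → /və/, /n/ → /nə/.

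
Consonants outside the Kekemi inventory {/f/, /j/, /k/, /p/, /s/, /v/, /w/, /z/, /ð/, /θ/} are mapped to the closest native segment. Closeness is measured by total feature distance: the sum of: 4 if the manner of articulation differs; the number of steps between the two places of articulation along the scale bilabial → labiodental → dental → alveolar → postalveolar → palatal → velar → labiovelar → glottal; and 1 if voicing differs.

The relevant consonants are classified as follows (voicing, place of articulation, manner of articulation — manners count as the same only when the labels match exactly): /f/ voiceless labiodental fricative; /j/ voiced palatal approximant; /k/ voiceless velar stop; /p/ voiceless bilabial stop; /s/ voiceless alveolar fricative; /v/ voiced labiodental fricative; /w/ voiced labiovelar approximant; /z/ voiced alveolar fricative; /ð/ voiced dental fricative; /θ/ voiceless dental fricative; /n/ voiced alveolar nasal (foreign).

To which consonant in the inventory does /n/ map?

/z/ is closest: manner differs (nasal→fricative, +4), place distance 0 (alveolar→alveolar), same voicing; total 4. Next closest is /s/ at distance 5.

z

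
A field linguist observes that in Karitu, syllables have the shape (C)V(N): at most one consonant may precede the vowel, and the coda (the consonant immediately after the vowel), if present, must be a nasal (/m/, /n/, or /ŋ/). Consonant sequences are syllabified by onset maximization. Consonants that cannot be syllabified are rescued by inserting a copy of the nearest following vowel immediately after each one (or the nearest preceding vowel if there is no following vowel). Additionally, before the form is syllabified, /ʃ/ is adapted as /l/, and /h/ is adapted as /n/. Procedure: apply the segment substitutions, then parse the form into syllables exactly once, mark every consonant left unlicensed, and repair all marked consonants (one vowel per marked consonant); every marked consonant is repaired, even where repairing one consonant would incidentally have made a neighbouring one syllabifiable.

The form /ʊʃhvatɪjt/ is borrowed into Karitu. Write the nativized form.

Substitution: /ʃ/ → /l/, /h/ → /n/, giving /ʊlnvatɪjt/.
Under (C)V(N), the unsyllabifiable consonants are /l/, /n/, /j/, /t/ (only a nasal (/m/, /n/, or /ŋ/) is licensed in coda position; onsets are limited to one consonant).
Inserting the epenthetic vowel yields /l/ → /la/, /n/ → /na/, /j/ → /jɪ/, /t/ → /tɪ/.

ʊlanavatɪjɪtɪ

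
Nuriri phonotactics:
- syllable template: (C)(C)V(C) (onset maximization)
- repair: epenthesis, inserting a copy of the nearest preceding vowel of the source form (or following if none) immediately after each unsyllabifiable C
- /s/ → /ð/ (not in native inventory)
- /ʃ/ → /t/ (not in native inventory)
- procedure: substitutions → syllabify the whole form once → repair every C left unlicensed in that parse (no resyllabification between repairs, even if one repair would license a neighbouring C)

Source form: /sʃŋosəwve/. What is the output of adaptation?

Substitution: /s/ → /ð/, /ʃ/ → /t/, giving /ðtŋoðəwve/.
Syllabifying with onset maximization leaves /ð/ stranded (at most one coda consonant is licensed; onsets may contain at most 2 consonants).
Inserting the epenthetic vowel yields /ð/ → /ðo/.

ðotŋoðəwve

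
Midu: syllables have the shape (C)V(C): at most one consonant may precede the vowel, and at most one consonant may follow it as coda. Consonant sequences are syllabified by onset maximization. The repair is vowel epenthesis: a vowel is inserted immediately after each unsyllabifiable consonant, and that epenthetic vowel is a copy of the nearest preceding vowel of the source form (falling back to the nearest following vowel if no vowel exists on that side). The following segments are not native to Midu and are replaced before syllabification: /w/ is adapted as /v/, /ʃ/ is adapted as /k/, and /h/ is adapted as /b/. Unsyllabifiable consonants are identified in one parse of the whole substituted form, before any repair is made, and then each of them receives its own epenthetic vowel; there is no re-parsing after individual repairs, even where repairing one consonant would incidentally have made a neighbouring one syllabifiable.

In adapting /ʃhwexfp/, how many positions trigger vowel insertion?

After substitution the input is /kbvexfp/.
The unsyllabifiable consonants are /k/, /b/, /f/, /p/; each receives one epenthetic vowel.

4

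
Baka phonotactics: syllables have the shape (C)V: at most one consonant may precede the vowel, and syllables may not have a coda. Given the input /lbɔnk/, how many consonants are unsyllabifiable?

3

Under (C)V, the unsyllabifiable consonants are /l/, /n/, /k/ (no codas are permitted; onsets are limited to one consonant).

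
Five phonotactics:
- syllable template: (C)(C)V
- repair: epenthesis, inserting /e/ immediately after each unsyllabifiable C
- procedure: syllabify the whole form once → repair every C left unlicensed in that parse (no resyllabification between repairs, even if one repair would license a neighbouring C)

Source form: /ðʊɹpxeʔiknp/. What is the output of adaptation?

ðʊɹepxeʔikenepe

Under (C)(C)V, the unsyllabifiable consonants are /ɹ/, /k/, /n/, /p/ (no codas are permitted; onsets may contain at most 2 consonants).
Epenthesis after each stranded consonant: /ɹ/ → /ɹe/, /k/ → /ke/, /n/ → /ne/, /p/ → /pe/.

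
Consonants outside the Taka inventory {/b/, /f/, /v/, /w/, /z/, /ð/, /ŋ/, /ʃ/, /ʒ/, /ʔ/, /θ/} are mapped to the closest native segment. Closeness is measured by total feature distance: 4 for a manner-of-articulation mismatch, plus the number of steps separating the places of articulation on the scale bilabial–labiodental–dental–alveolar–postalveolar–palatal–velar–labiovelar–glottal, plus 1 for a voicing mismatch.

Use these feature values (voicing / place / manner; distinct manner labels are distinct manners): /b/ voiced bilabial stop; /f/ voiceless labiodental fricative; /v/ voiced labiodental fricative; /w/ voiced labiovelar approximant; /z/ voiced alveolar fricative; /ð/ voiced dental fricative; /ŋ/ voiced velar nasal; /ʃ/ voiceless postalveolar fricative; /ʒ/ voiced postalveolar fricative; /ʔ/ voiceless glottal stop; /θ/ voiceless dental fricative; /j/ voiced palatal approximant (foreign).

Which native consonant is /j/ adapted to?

w

/w/ is closest: same manner (approximant), place distance 2 (palatal→labiovelar), same voicing; total 2. Next closest is /ŋ/ at distance 5.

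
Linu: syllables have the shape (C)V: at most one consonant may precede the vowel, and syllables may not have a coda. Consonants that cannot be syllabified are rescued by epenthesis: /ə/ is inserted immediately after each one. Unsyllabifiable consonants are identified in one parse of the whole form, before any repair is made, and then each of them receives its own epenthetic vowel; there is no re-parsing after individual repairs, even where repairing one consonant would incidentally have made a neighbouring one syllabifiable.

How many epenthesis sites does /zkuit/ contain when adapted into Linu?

The unsyllabifiable consonants are /z/, /t/; each receives one epenthetic vowel.

2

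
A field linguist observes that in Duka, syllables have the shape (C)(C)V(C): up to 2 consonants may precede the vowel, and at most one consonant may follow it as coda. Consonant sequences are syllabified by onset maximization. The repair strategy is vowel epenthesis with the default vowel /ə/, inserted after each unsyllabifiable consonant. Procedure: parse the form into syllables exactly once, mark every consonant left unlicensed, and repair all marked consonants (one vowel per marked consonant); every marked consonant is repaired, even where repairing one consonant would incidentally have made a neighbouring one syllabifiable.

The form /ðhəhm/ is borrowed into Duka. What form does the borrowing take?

ðhəhmə

Under (C)(C)V(C), the unsyllabifiable consonants are /m/ (at most one coda consonant is licensed; onsets may contain at most 2 consonants).
Epenthesis after each stranded consonant: /m/ → /mə/.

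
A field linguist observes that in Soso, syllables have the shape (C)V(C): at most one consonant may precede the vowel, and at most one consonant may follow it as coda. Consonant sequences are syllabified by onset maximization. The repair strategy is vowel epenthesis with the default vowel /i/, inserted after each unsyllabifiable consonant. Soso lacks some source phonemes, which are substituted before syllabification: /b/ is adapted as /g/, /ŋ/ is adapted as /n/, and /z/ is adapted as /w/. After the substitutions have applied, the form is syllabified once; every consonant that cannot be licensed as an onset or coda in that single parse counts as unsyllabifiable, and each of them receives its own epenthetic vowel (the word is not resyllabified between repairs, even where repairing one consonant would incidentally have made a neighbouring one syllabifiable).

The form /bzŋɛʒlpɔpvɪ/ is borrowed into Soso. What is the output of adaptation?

giwinɛʒlipɔpvɪ

Substitution: /b/ → /g/, /z/ → /w/, /ŋ/ → /n/, giving /gwnɛʒlpɔpvɪ/.
Under (C)V(C), the unsyllabifiable consonants are /g/, /w/, /l/ (at most one coda consonant is licensed; onsets are limited to one consonant).
Inserting the epenthetic vowel yields /g/ → /gi/, /w/ → /wi/, /l/ → /li/.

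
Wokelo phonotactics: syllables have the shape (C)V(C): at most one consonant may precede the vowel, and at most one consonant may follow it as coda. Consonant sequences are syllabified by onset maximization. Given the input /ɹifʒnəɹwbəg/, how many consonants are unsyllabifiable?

2

Under (C)V(C), the unsyllabifiable consonants are /ʒ/, /w/ (at most one coda consonant is licensed; onsets are limited to one consonant).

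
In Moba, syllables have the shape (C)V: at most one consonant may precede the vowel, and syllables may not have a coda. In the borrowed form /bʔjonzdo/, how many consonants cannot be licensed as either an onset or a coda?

4

Syllabifying with onset maximization leaves /b/, /ʔ/, /n/, /z/ stranded (no codas are permitted; onsets are limited to one consonant).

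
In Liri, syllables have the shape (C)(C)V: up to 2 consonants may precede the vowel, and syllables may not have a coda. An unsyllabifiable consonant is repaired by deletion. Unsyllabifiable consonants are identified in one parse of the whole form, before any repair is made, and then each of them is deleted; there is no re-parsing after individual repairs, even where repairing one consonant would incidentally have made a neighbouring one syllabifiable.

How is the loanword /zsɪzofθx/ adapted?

Under (C)(C)V, the unsyllabifiable consonants are /f/, /θ/, /x/ (no codas are permitted; onsets may contain at most 2 consonants).
Each unlicensed consonant is deleted: /f/, /θ/, /x/.

zsɪzo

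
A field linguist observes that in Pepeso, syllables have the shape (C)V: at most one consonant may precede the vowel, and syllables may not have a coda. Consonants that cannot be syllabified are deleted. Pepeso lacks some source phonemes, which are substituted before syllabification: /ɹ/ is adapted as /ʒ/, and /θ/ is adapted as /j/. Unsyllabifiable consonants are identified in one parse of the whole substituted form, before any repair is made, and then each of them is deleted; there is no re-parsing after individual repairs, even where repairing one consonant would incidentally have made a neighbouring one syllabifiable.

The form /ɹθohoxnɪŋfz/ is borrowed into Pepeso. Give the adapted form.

johonɪ

Substitution: /ɹ/ → /ʒ/, /θ/ → /j/, giving /ʒjohoxnɪŋfz/.
Under (C)V, the unsyllabifiable consonants are /ʒ/, /x/, /ŋ/, /f/, /z/ (no codas are permitted; onsets are limited to one consonant).
Deleting the stranded consonants removes /ʒ/, /x/, /ŋ/, /f/, /z/.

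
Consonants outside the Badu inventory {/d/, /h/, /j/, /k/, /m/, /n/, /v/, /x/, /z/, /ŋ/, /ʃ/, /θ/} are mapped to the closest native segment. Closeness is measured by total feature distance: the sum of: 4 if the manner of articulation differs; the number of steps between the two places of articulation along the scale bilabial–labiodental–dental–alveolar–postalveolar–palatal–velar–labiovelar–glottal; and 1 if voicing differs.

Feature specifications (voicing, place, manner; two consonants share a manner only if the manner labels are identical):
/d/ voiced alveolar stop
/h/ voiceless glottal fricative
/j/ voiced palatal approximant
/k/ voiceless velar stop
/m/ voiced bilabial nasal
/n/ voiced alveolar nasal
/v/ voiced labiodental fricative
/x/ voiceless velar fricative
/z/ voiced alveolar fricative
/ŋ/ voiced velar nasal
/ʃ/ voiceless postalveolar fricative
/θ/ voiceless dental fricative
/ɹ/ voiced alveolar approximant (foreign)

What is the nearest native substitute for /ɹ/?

j

/j/ is closest: same manner (approximant), place distance 2 (alveolar→palatal), same voicing; total 2. Next closest is /d/ at distance 4.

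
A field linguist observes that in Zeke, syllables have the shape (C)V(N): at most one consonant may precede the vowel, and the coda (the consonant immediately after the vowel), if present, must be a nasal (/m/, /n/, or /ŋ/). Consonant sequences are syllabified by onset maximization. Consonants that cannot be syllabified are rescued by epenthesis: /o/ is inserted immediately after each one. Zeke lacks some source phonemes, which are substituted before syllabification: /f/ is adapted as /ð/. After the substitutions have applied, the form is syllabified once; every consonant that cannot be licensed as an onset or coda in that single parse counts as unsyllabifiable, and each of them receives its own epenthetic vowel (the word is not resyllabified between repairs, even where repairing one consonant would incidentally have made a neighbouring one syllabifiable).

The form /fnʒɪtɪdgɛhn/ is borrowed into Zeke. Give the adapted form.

ðonoʒɪtɪdogɛhono

Substitution: /f/ → /ð/, giving /ðnʒɪtɪdgɛhn/.
The consonants /ð/, /n/, /d/, /h/, /n/ cannot be parsed into a legal (C)V(N) syllable (only a nasal (/m/, /n/, or /ŋ/) is licensed in coda position; onsets are limited to one consonant).
Each unlicensed consonant becomes the onset of a new syllable: /ð/ → /ðo/, /n/ → /no/, /d/ → /do/, /h/ → /ho/, /n/ → /no/.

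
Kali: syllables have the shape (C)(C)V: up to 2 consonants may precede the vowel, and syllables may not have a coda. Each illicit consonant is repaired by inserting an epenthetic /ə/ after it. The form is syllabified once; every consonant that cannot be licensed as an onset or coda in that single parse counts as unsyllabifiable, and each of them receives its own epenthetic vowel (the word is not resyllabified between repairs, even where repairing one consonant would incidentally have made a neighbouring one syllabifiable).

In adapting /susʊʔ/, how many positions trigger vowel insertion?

The unsyllabifiable consonants are /ʔ/; each receives one epenthetic vowel.

1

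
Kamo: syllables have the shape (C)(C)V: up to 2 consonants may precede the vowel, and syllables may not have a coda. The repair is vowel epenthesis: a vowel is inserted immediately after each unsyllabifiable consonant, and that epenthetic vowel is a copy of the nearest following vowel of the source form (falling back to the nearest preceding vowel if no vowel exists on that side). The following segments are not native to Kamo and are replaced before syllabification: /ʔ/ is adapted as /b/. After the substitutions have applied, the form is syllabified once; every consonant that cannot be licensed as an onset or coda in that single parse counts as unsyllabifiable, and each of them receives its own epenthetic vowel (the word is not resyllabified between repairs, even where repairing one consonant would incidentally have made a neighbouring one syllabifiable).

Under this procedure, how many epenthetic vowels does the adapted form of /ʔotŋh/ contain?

After substitution the input is /botŋh/.
The unsyllabifiable consonants are /t/, /ŋ/, /h/; each receives one epenthetic vowel.

3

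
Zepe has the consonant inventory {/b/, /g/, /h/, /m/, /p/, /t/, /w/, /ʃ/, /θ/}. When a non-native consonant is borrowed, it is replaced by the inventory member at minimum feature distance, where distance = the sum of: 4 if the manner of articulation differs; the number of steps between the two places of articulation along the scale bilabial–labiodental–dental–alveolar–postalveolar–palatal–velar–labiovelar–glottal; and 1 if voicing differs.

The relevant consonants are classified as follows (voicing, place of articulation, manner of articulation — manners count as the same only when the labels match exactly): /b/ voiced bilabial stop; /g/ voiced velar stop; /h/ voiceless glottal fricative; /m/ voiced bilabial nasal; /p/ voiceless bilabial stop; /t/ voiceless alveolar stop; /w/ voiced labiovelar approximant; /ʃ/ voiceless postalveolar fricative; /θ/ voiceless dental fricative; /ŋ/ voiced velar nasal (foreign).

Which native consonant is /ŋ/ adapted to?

g

/g/ is closest: manner differs (nasal→stop, +4), place distance 0 (velar→velar), same voicing; total 4. Next closest is /w/ at distance 5.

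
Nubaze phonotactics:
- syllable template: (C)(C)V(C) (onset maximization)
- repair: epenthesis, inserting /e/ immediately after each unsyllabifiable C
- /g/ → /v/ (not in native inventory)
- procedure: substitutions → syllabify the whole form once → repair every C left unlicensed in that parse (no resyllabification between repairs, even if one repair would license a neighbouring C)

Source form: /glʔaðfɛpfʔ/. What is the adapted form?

velʔaðfɛpfeʔe

Substitution: /g/ → /v/, giving /vlʔaðfɛpfʔ/.
Syllabifying with onset maximization leaves /v/, /f/, /ʔ/ stranded (at most one coda consonant is licensed; onsets may contain at most 2 consonants).
Inserting the epenthetic vowel yields /v/ → /ve/, /f/ → /fe/, /ʔ/ → /ʔe/.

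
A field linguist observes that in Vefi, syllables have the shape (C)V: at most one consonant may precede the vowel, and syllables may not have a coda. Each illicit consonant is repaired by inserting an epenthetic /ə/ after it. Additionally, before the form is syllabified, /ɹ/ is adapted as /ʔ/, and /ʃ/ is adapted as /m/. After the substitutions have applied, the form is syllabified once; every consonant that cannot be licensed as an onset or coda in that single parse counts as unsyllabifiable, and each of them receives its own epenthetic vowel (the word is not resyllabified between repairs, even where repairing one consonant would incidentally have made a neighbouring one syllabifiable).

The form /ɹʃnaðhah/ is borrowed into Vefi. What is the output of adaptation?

Substitution: /ɹ/ → /ʔ/, /ʃ/ → /m/, giving /ʔmnaðhah/.
The consonants /ʔ/, /m/, /ð/, /h/ cannot be parsed into a legal (C)V syllable (no codas are permitted; onsets are limited to one consonant).
Each unlicensed consonant becomes the onset of a new syllable: /ʔ/ → /ʔə/, /m/ → /mə/, /ð/ → /ðə/, /h/ → /hə/.

ʔəmənaðəhahə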